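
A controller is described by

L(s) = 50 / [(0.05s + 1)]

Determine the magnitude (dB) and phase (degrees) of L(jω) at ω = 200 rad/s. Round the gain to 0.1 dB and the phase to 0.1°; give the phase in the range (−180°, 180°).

13.9 dB, -84.3°

At ω = 200 rad/s:
pole (1 + j200·0.05) = 1 + j10 → |·| ≈ 10.05, ∠ ≈ 84.29°
|L| = 50 · 1 / (10.05) ≈ 4.9751
Gain = 20 log₁₀(4.9751) ≈ 13.94 dB
∠L = (0°) − (84.29°) = -84.29°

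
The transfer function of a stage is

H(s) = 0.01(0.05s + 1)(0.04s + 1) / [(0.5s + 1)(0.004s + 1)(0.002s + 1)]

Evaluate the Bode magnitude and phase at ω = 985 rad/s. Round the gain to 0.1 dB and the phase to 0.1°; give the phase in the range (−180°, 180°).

-47.2 dB, -51.3°

At ω = 985 rad/s:
zero (1 + j985·0.05) = 1 + j49.25 → |·| ≈ 49.26, ∠ ≈ 88.84°
zero (1 + j985·0.04) = 1 + j39.4 → |·| ≈ 39.413, ∠ ≈ 88.55°
pole (1 + j985·0.5) = 1 + j492.5 → |·| ≈ 492.5, ∠ ≈ 89.88°
pole (1 + j985·0.004) = 1 + j3.94 → |·| ≈ 4.0649, ∠ ≈ 75.76°
pole (1 + j985·0.002) = 1 + j1.97 → |·| ≈ 2.2093, ∠ ≈ 63.09°
|H| = 0.01 · 49.26 · 39.413 / (492.5 · 4.0649 · 2.2093) ≈ 0.0043896
Gain = 20 log₁₀(0.0043896) ≈ -47.15 dB
∠H = (88.84° + 88.55°) − (89.88° + 75.76° + 63.09°) = -51.34°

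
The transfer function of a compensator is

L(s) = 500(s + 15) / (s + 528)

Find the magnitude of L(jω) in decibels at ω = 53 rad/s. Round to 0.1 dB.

At s = jω = j53:
zero (s+15): 15 + j53 → |·| = √(15²+53²) = √3034 ≈ 55.082, ∠ = arctan(53/15) ≈ 74.20°
pole (s+528): 528 + j53 → |·| = √(528²+53²) = √281593 ≈ 530.65, ∠ = arctan(53/528) ≈ 5.73°
|L| = 500 · 55.082 / 530.65 ≈ 51.9
Gain = 20 log₁₀(51.9) ≈ 34.30 dB

34.3 dB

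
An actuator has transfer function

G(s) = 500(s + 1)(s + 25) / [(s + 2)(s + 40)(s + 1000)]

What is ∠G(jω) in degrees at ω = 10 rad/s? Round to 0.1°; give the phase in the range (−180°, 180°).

12.8°

At s = jω = j10:
zero (s+1): 1 + j10 → |·| = √(1²+10²) = √101 ≈ 10.05, ∠ = arctan(10/1) ≈ 84.29°
zero (s+25): 25 + j10 → |·| = √(25²+10²) = √725 ≈ 26.926, ∠ = arctan(10/25) ≈ 21.80°
pole (s+2): 2 + j10 → |·| = √(2²+10²) = √104 ≈ 10.198, ∠ = arctan(10/2) ≈ 78.69°
pole (s+40): 40 + j10 → |·| = √(40²+10²) = √1700 ≈ 41.231, ∠ = arctan(10/40) ≈ 14.04°
pole (s+1000): 1000 + j10 → |·| = √(1000²+10²) = √1000100 ≈ 1000, ∠ = arctan(10/1000) ≈ 0.57°
∠G = 106.09° − 93.30° = 12.79°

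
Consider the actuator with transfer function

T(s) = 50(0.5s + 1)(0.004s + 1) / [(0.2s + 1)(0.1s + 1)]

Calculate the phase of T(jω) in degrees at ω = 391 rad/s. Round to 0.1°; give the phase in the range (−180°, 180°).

-30.7°

At ω = 391 rad/s:
zero (1 + j391·0.5) = 1 + j195.5 → |·| ≈ 195.5, ∠ ≈ 89.71°
zero (1 + j391·0.004) = 1 + j1.564 → |·| ≈ 1.8564, ∠ ≈ 57.41°
pole (1 + j391·0.2) = 1 + j78.2 → |·| ≈ 78.206, ∠ ≈ 89.27°
pole (1 + j391·0.1) = 1 + j39.1 → |·| ≈ 39.113, ∠ ≈ 88.53°
∠T = (89.71° + 57.41°) − (89.27° + 88.53°) = -30.68°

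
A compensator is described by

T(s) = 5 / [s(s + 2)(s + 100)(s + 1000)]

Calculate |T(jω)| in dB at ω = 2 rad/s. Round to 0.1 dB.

-101.1 dB

At s = jω = j2:
pole (s+2): 2 + j2 → |·| = √(2²+2²) = √8 ≈ 2.8284, ∠ = arctan(2/2) ≈ 45.00°
pole (s+100): 100 + j2 → |·| = √(100²+2²) = √10004 ≈ 100.02, ∠ = arctan(2/100) ≈ 1.15°
pole (s+1000): 1000 + j2 → |·| = √(1000²+2²) = √1000004 ≈ 1000, ∠ = arctan(2/1000) ≈ 0.11°
pole at origin: |s| = 2, ∠ = 90.00° (in denominator)
|T| = 5 / 5.6579e+05 ≈ 8.8372e-06
Gain = 20 log₁₀(8.8372e-06) ≈ -101.07 dB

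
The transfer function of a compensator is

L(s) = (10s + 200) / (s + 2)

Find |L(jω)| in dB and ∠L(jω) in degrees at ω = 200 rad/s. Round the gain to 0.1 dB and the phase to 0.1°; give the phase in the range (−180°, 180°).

20.0 dB, -5.1°

Substitute s = j200:
Numerator: 10(j200) + 200 = 200 + j2000
Denominator: (j200) + 2 = 2 + j200
|N| = √(200² + 2000²) ≈ 2010, ∠N ≈ 84.29°
|D| = √(2² + 200²) ≈ 200.01, ∠D ≈ 89.43°
|L| = 2010 / 200.01 ≈ 10.049
Gain = 20 log₁₀(10.049) ≈ 20.04 dB
∠L = 84.29° − 89.43° = -5.14°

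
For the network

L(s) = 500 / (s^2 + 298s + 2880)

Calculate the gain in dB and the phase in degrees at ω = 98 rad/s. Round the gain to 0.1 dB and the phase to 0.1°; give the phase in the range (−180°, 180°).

Substitute s = j98:
Numerator: 500 = 500 + j0
Denominator: (j98)^2 + 298(j98) + 2880 = -6724 + j29204
|N| = √(500² + 0²) ≈ 500, ∠N ≈ 0.00°
|D| = √(6724² + 29204²) ≈ 29968, ∠D ≈ 102.97°
|L| = 500 / 29968 ≈ 0.016684
Gain = 20 log₁₀(0.016684) ≈ -35.55 dB
∠L = 0.00° − 102.97° = -102.97°

-35.6 dB, -103.0°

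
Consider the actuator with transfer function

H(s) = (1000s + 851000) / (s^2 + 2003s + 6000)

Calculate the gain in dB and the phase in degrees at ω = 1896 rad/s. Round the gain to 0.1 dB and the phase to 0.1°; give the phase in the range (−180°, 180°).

-8.0 dB, -67.6°

Substitute s = j1896:
Numerator: 1000(j1896) + 851000 = 851000 + j1896000
Denominator: (j1896)^2 + 2003(j1896) + 6000 = -3588816 + j3797688
|N| = √(851000² + 1896000²) ≈ 2.0782e+06, ∠N ≈ 65.83°
|D| = √(3588816² + 3797688²) ≈ 5.2251e+06, ∠D ≈ 133.38°
|H| = 2.0782e+06 / 5.2251e+06 ≈ 0.39773
Gain = 20 log₁₀(0.39773) ≈ -8.01 dB
∠H = 65.83° − 133.38° = -67.55°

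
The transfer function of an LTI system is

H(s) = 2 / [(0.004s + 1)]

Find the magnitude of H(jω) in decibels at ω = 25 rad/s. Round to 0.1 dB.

6.0 dB

At ω = 25 rad/s:
pole (1 + j25·0.004) = 1 + j0.1 → |·| ≈ 1.005, ∠ ≈ 5.71°
|H| = 2 · 1 / (1.005) ≈ 1.99
Gain = 20 log₁₀(1.99) ≈ 5.98 dB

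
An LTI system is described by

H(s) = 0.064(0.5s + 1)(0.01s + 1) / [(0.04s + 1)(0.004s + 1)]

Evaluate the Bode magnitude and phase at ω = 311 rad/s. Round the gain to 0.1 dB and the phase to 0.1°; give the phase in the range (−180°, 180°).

At ω = 311 rad/s:
zero (1 + j311·0.5) = 1 + j155.5 → |·| ≈ 155.5, ∠ ≈ 89.63°
zero (1 + j311·0.01) = 1 + j3.11 → |·| ≈ 3.2668, ∠ ≈ 72.18°
pole (1 + j311·0.04) = 1 + j12.44 → |·| ≈ 12.48, ∠ ≈ 85.40°
pole (1 + j311·0.004) = 1 + j1.244 → |·| ≈ 1.5961, ∠ ≈ 51.21°
|H| = 0.064 · 155.5 · 3.2668 / (12.48 · 1.5961) ≈ 1.6321
Gain = 20 log₁₀(1.6321) ≈ 4.25 dB
∠H = (89.63° + 72.18°) − (85.40° + 51.21°) = 25.20°

4.3 dB, 25.2°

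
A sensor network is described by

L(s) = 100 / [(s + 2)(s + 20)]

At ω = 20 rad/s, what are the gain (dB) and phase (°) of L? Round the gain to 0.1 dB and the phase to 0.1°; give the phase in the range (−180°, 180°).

-15.1 dB, -129.3°

At s = jω = j20:
pole (s+2): 2 + j20 → |·| = √(2²+20²) = √404 ≈ 20.1, ∠ = arctan(20/2) ≈ 84.29°
pole (s+20): 20 + j20 → |·| = √(20²+20²) = √800 ≈ 28.284, ∠ = arctan(20/20) ≈ 45.00°
|L| = 100 / 568.51 ≈ 0.1759
Gain = 20 log₁₀(0.1759) ≈ -15.09 dB
∠L = 0.00° − 129.29° = -129.29°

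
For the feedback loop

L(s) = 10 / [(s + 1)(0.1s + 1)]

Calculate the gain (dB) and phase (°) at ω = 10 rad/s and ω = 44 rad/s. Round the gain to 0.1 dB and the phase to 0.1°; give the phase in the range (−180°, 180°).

At ω = 10 rad/s:
pole (1 + j10·1) = 1 + j10 → |·| ≈ 10.05, ∠ ≈ 84.29°
pole (1 + j10·0.1) = 1 + j1 → |·| ≈ 1.4142, ∠ ≈ 45.00°
|L| = 10 · 1 / (10.05 · 1.4142) ≈ 0.7036
Gain = 20 log₁₀(0.7036) ≈ -3.05 dB
∠L = (0°) − (84.29° + 45.00°) = -129.29°

At ω = 44 rad/s:
pole (1 + j44·1) = 1 + j44 → |·| ≈ 44.011, ∠ ≈ 88.70°
pole (1 + j44·0.1) = 1 + j4.4 → |·| ≈ 4.5122, ∠ ≈ 77.20°
|L| = 10 · 1 / (44.011 · 4.5122) ≈ 0.050356
Gain = 20 log₁₀(0.050356) ≈ -25.96 dB
∠L = (0°) − (88.70° + 77.20°) = -165.90°

ω = 10: -3.1 dB, -129.3°; ω = 44: -26.0 dB, -165.9°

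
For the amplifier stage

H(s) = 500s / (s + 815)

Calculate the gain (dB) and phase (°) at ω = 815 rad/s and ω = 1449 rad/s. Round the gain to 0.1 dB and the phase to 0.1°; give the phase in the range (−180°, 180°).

ω = 815: 51.0 dB, 45.0°; ω = 1449: 52.8 dB, 29.4°

At s = jω = j815:
zero at origin: s = j815 → |·| = 815, ∠ = 90.00°
pole (s+815): 815 + j815 → |·| = √(815²+815²) = √1328450 ≈ 1152.6, ∠ = arctan(815/815) ≈ 45.00°
|H| = 500 · 815 / 1152.6 ≈ 353.55
Gain = 20 log₁₀(353.55) ≈ 50.97 dB
∠H = 90.00° − 45.00° = 45.00°

At s = jω = j1449:
zero at origin: s = j1449 → |·| = 1449, ∠ = 90.00°
pole (s+815): 815 + j1449 → |·| = √(815²+1449²) = √2763826 ≈ 1662.5, ∠ = arctan(1449/815) ≈ 60.64°
|H| = 500 · 1449 / 1662.5 ≈ 435.79
Gain = 20 log₁₀(435.79) ≈ 52.79 dB
∠H = 90.00° − 60.64° = 29.36°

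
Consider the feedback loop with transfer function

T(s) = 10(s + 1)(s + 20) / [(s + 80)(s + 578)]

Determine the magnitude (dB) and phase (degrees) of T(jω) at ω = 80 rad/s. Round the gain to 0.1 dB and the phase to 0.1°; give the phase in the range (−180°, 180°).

-0.0 dB, 112.4°

At s = jω = j80:
zero (s+1): 1 + j80 → |·| = √(1²+80²) = √6401 ≈ 80.006, ∠ = arctan(80/1) ≈ 89.28°
zero (s+20): 20 + j80 → |·| = √(20²+80²) = √6800 ≈ 82.462, ∠ = arctan(80/20) ≈ 75.96°
pole (s+80): 80 + j80 → |·| = √(80²+80²) = √12800 ≈ 113.14, ∠ = arctan(80/80) ≈ 45.00°
pole (s+578): 578 + j80 → |·| = √(578²+80²) = √340484 ≈ 583.51, ∠ = arctan(80/578) ≈ 7.88°
|T| = 10 · 6597.5 / 66018 ≈ 0.99935
Gain = 20 log₁₀(0.99935) ≈ -0.01 dB
∠T = 165.24° − 52.88° = 112.36°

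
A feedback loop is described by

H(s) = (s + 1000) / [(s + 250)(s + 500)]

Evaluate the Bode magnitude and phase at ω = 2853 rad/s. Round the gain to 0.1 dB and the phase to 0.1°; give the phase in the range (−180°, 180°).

-68.8 dB, -94.4°

At s = jω = j2853:
zero (s+1000): 1000 + j2853 → |·| = √(1000²+2853²) = √9139609 ≈ 3023.2, ∠ = arctan(2853/1000) ≈ 70.68°
pole (s+250): 250 + j2853 → |·| = √(250²+2853²) = √8202109 ≈ 2863.9, ∠ = arctan(2853/250) ≈ 84.99°
pole (s+500): 500 + j2853 → |·| = √(500²+2853²) = √8389609 ≈ 2896.5, ∠ = arctan(2853/500) ≈ 80.06°
|H| = 1 · 3023.2 / 8.2953e+06 ≈ 0.00036445
Gain = 20 log₁₀(0.00036445) ≈ -68.77 dB
∠H = 70.68° − 165.05° = -94.37°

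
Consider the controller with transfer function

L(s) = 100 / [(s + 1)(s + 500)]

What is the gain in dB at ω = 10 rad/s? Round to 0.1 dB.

At s = jω = j10:
pole (s+1): 1 + j10 → |·| = √(1²+10²) = √101 ≈ 10.05, ∠ = arctan(10/1) ≈ 84.29°
pole (s+500): 500 + j10 → |·| = √(500²+10²) = √250100 ≈ 500.1, ∠ = arctan(10/500) ≈ 1.15°
|L| = 100 / 5026 ≈ 0.019897
Gain = 20 log₁₀(0.019897) ≈ -34.02 dB

-34.0 dB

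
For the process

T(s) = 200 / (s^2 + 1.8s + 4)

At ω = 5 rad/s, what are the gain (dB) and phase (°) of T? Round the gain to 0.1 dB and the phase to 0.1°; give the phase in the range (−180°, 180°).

At s = jω = j5:
quadratic: (j5)² + 1.8·j5 + 4 = -21 + j9 → |·| ≈ 22.847, ∠ ≈ 156.80°
|T| = 200 / 22.847 ≈ 8.7539
Gain = 20 log₁₀(8.7539) ≈ 18.84 dB
∠T = 0.00° − 156.80° = -156.80°

18.8 dB, -156.8°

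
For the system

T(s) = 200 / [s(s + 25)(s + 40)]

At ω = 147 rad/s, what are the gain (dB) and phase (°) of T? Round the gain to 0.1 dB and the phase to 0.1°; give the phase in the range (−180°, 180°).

-84.5 dB, 114.9°

At s = jω = j147:
pole (s+25): 25 + j147 → |·| = √(25²+147²) = √22234 ≈ 149.11, ∠ = arctan(147/25) ≈ 80.35°
pole (s+40): 40 + j147 → |·| = √(40²+147²) = √23209 ≈ 152.35, ∠ = arctan(147/40) ≈ 74.78°
pole at origin: |s| = 147, ∠ = 90.00° (in denominator)
|T| = 200 / 3.3394e+06 ≈ 5.9891e-05
Gain = 20 log₁₀(5.9891e-05) ≈ -84.45 dB
∠T = 0.00° − 245.13° = -245.13° ≡ 114.87° (principal value)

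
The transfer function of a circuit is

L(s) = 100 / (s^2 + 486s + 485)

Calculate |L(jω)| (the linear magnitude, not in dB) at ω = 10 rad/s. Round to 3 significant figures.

0.0205

Substitute s = j10:
Numerator: 100 = 100 + j0
Denominator: (j10)^2 + 486(j10) + 485 = 385 + j4860
|N| = √(100² + 0²) ≈ 100, ∠N ≈ 0.00°
|D| = √(385² + 4860²) ≈ 4875.2, ∠D ≈ 85.47°
|L| = 100 / 4875.2 ≈ 0.020512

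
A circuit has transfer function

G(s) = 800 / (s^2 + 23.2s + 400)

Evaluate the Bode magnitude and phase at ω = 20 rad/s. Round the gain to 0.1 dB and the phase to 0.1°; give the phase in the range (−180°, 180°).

At s = jω = j20:
quadratic: (j20)² + 23.2·j20 + 400 = 0 + j464 → |·| ≈ 464, ∠ ≈ 90.00°
|G| = 800 / 464 ≈ 1.7241
Gain = 20 log₁₀(1.7241) ≈ 4.73 dB
∠G = 0.00° − 90.00° = -90.00°

4.7 dB, -90.0°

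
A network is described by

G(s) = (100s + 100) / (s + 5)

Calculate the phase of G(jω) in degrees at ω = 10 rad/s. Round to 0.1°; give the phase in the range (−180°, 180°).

20.9°

Substitute s = j10:
Numerator: 100(j10) + 100 = 100 + j1000
Denominator: (j10) + 5 = 5 + j10
|N| = √(100² + 1000²) ≈ 1005, ∠N ≈ 84.29°
|D| = √(5² + 10²) ≈ 11.18, ∠D ≈ 63.43°
∠G = 84.29° − 63.43° = 20.86°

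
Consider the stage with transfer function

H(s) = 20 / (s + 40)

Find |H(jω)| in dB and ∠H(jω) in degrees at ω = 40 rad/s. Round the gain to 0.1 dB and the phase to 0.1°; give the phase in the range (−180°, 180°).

At s = jω = j40:
pole (s+40): 40 + j40 → |·| = √(40²+40²) = √3200 ≈ 56.569, ∠ = arctan(40/40) ≈ 45.00°
|H| = 20 / 56.569 ≈ 0.35355
Gain = 20 log₁₀(0.35355) ≈ -9.03 dB
∠H = 0.00° − 45.00° = -45.00°

-9.0 dB, -45.0°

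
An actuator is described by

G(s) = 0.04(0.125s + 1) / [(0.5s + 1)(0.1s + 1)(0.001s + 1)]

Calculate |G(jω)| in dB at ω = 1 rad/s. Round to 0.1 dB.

At ω = 1 rad/s:
zero (1 + j1·0.125) = 1 + j0.125 → |·| ≈ 1.0078, ∠ ≈ 7.13°
pole (1 + j1·0.5) = 1 + j0.5 → |·| ≈ 1.118, ∠ ≈ 26.57°
pole (1 + j1·0.1) = 1 + j0.1 → |·| ≈ 1.005, ∠ ≈ 5.71°
pole (1 + j1·0.001) = 1 + j0.001 → |·| ≈ 1, ∠ ≈ 0.06°
|G| = 0.04 · 1.0078 / (1.118 · 1.005 · 1) ≈ 0.035878
Gain = 20 log₁₀(0.035878) ≈ -28.90 dB

-28.9 dB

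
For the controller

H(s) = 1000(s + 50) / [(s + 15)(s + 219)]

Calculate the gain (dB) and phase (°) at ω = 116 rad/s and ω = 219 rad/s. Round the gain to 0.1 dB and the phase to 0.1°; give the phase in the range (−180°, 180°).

ω = 116: 12.8 dB, -43.9°; ω = 219: 10.4 dB, -53.9°

At s = jω = j116:
zero (s+50): 50 + j116 → |·| = √(50²+116²) = √15956 ≈ 126.32, ∠ = arctan(116/50) ≈ 66.68°
pole (s+15): 15 + j116 → |·| = √(15²+116²) = √13681 ≈ 116.97, ∠ = arctan(116/15) ≈ 82.63°
pole (s+219): 219 + j116 → |·| = √(219²+116²) = √61417 ≈ 247.82, ∠ = arctan(116/219) ≈ 27.91°
|H| = 1000 · 126.32 / 28988 ≈ 4.3577
Gain = 20 log₁₀(4.3577) ≈ 12.79 dB
∠H = 66.68° − 110.54° = -43.86°

At s = jω = j219:
zero (s+50): 50 + j219 → |·| = √(50²+219²) = √50461 ≈ 224.64, ∠ = arctan(219/50) ≈ 77.14°
pole (s+15): 15 + j219 → |·| = √(15²+219²) = √48186 ≈ 219.51, ∠ = arctan(219/15) ≈ 86.08°
pole (s+219): 219 + j219 → |·| = √(219²+219²) = √95922 ≈ 309.71, ∠ = arctan(219/219) ≈ 45.00°
|H| = 1000 · 224.64 / 67984 ≈ 3.3043
Gain = 20 log₁₀(3.3043) ≈ 10.38 dB
∠H = 77.14° − 131.08° = -53.94°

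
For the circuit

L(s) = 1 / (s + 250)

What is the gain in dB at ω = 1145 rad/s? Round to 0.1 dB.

Substitute s = j1145:
Numerator: 1 = 1 + j0
Denominator: (j1145) + 250 = 250 + j1145
|N| = √(1² + 0²) ≈ 1, ∠N ≈ 0.00°
|D| = √(250² + 1145²) ≈ 1172, ∠D ≈ 77.68°
|L| = 1 / 1172 ≈ 0.00085324
Gain = 20 log₁₀(0.00085324) ≈ -61.38 dB

-61.4 dB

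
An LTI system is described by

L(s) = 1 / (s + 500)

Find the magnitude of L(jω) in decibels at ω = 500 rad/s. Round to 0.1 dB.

-57.0 dB

At s = jω = j500:
pole (s+500): 500 + j500 → |·| = √(500²+500²) = √500000 ≈ 707.11, ∠ = arctan(500/500) ≈ 45.00°
|L| = 1 / 707.11 ≈ 0.0014142
Gain = 20 log₁₀(0.0014142) ≈ -56.99 dB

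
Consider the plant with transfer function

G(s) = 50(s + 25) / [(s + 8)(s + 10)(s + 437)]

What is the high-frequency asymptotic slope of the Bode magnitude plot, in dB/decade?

Each pole contributes −20 dB/decade at high frequency; each zero contributes +20 dB/decade.
Net: 1 zero(s) − 3 pole(s) → -40 dB/decade.

-40 dB/decade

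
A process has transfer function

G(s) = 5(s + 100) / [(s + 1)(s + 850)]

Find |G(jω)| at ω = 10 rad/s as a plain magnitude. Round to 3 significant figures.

0.0588

At s = jω = j10:
zero (s+100): 100 + j10 → |·| = √(100²+10²) = √10100 ≈ 100.5, ∠ = arctan(10/100) ≈ 5.71°
pole (s+1): 1 + j10 → |·| = √(1²+10²) = √101 ≈ 10.05, ∠ = arctan(10/1) ≈ 84.29°
pole (s+850): 850 + j10 → |·| = √(850²+10²) = √722600 ≈ 850.06, ∠ = arctan(10/850) ≈ 0.67°
|G| = 5 · 100.5 / 8543.1 ≈ 0.058819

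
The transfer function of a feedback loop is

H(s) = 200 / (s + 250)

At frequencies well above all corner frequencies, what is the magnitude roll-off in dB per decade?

-20 dB/decade

Each pole contributes −20 dB/decade at high frequency; each zero contributes +20 dB/decade.
Net: 0 zero(s) − 1 pole(s) → -20 dB/decade.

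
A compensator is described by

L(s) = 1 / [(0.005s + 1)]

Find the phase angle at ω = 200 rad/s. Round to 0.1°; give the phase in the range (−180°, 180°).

-45.0°

At ω = 200 rad/s:
pole (1 + j200·0.005) = 1 + j1 → |·| ≈ 1.4142, ∠ ≈ 45.00°
∠L = (0°) − (45.00°) = -45.00°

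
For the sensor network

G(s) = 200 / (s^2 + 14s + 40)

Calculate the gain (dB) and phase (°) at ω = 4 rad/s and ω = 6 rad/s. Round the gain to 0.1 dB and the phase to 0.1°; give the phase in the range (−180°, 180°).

Substitute s = j4:
Numerator: 200 = 200 + j0
Denominator: (j4)^2 + 14(j4) + 40 = 24 + j56
|N| = √(200² + 0²) ≈ 200, ∠N ≈ 0.00°
|D| = √(24² + 56²) ≈ 60.926, ∠D ≈ 66.80°
|G| = 200 / 60.926 ≈ 3.2827
Gain = 20 log₁₀(3.2827) ≈ 10.32 dB
∠G = 0.00° − 66.80° = -66.80°

Substitute s = j6:
Numerator: 200 = 200 + j0
Denominator: (j6)^2 + 14(j6) + 40 = 4 + j84
|N| = √(200² + 0²) ≈ 200, ∠N ≈ 0.00°
|D| = √(4² + 84²) ≈ 84.095, ∠D ≈ 87.27°
|G| = 200 / 84.095 ≈ 2.3783
Gain = 20 log₁₀(2.3783) ≈ 7.53 dB
∠G = 0.00° − 87.27° = -87.27°

ω = 4: 10.3 dB, -66.8°; ω = 6: 7.5 dB, -87.3°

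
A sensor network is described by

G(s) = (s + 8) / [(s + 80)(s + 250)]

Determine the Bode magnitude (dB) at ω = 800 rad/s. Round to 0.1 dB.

At s = jω = j800:
zero (s+8): 8 + j800 → |·| = √(8²+800²) = √640064 ≈ 800.04, ∠ = arctan(800/8) ≈ 89.43°
pole (s+80): 80 + j800 → |·| = √(80²+800²) = √646400 ≈ 803.99, ∠ = arctan(800/80) ≈ 84.29°
pole (s+250): 250 + j800 → |·| = √(250²+800²) = √702500 ≈ 838.15, ∠ = arctan(800/250) ≈ 72.65°
|G| = 1 · 800.04 / 6.7386e+05 ≈ 0.0011872
Gain = 20 log₁₀(0.0011872) ≈ -58.51 dB

-58.5 dB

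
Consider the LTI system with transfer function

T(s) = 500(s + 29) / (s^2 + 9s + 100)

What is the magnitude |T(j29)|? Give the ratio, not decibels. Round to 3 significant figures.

At s = jω = j29:
zero (s+29): 29 + j29 → |·| = √(29²+29²) = √1682 ≈ 41.012, ∠ = arctan(29/29) ≈ 45.00°
quadratic: (j29)² + 9·j29 + 100 = -741 + j261 → |·| ≈ 785.62, ∠ ≈ 160.60°
|T| = 500 · 41.012 / 785.62 ≈ 26.102

26.1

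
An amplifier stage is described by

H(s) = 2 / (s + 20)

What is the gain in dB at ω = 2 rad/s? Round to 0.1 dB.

-20.0 dB

At s = jω = j2:
pole (s+20): 20 + j2 → |·| = √(20²+2²) = √404 ≈ 20.1, ∠ = arctan(2/20) ≈ 5.71°
|H| = 2 / 20.1 ≈ 0.099502
Gain = 20 log₁₀(0.099502) ≈ -20.04 dB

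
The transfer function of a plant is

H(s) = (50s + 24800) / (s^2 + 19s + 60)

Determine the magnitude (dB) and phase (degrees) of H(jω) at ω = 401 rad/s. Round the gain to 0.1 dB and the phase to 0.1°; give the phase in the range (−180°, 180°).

Substitute s = j401:
Numerator: 50(j401) + 24800 = 24800 + j20050
Denominator: (j401)^2 + 19(j401) + 60 = -160741 + j7619
|N| = √(24800² + 20050²) ≈ 31891, ∠N ≈ 38.95°
|D| = √(160741² + 7619²) ≈ 1.6092e+05, ∠D ≈ 177.29°
|H| = 31891 / 1.6092e+05 ≈ 0.19818
Gain = 20 log₁₀(0.19818) ≈ -14.06 dB
∠H = 38.95° − 177.29° = -138.34°

-14.1 dB, -138.3°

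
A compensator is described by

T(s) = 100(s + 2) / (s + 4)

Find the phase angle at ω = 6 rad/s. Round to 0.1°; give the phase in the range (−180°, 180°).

At s = jω = j6:
zero (s+2): 2 + j6 → |·| = √(2²+6²) = √40 ≈ 6.3246, ∠ = arctan(6/2) ≈ 71.57°
pole (s+4): 4 + j6 → |·| = √(4²+6²) = √52 ≈ 7.2111, ∠ = arctan(6/4) ≈ 56.31°
∠T = 71.57° − 56.31° = 15.26°

15.3°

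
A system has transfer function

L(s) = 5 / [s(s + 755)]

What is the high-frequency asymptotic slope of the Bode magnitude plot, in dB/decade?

-40 dB/decade

Each pole contributes −20 dB/decade at high frequency; each zero contributes +20 dB/decade.
Net: 0 zero(s) − 2 pole(s) → -40 dB/decade.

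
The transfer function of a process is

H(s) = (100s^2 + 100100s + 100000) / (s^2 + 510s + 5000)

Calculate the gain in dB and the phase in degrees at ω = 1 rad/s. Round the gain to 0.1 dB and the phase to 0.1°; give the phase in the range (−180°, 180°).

29.0 dB, 39.2°

Substitute s = j1:
Numerator: 100(j1)^2 + 100100(j1) + 100000 = 99900 + j100100
Denominator: (j1)^2 + 510(j1) + 5000 = 4999 + j510
|N| = √(99900² + 100100²) ≈ 1.4142e+05, ∠N ≈ 45.06°
|D| = √(4999² + 510²) ≈ 5024.9, ∠D ≈ 5.83°
|H| = 1.4142e+05 / 5024.9 ≈ 28.144
Gain = 20 log₁₀(28.144) ≈ 28.99 dB
∠H = 45.06° − 5.83° = 39.23°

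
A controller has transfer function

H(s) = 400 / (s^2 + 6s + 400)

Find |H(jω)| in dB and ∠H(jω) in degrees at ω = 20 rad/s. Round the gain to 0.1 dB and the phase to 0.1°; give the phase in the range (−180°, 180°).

10.5 dB, -90.0°

At s = jω = j20:
quadratic: (j20)² + 6·j20 + 400 = 0 + j120 → |·| ≈ 120, ∠ ≈ 90.00°
|H| = 400 / 120 ≈ 3.3333
Gain = 20 log₁₀(3.3333) ≈ 10.46 dB
∠H = 0.00° − 90.00° = -90.00°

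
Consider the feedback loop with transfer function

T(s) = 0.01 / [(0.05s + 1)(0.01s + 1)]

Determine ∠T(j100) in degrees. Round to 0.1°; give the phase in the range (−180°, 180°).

-123.7°

At ω = 100 rad/s:
pole (1 + j100·0.05) = 1 + j5 → |·| ≈ 5.099, ∠ ≈ 78.69°
pole (1 + j100·0.01) = 1 + j1 → |·| ≈ 1.4142, ∠ ≈ 45.00°
∠T = (0°) − (78.69° + 45.00°) = -123.69°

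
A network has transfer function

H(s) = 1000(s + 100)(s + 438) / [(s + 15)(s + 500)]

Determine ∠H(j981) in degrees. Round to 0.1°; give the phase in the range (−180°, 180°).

-2.0°

At s = jω = j981:
zero (s+100): 100 + j981 → |·| = √(100²+981²) = √972361 ≈ 986.08, ∠ = arctan(981/100) ≈ 84.18°
zero (s+438): 438 + j981 → |·| = √(438²+981²) = √1154205 ≈ 1074.3, ∠ = arctan(981/438) ≈ 65.94°
pole (s+15): 15 + j981 → |·| = √(15²+981²) = √962586 ≈ 981.11, ∠ = arctan(981/15) ≈ 89.12°
pole (s+500): 500 + j981 → |·| = √(500²+981²) = √1212361 ≈ 1101.1, ∠ = arctan(981/500) ≈ 62.99°
∠H = 150.12° − 152.11° = -1.99°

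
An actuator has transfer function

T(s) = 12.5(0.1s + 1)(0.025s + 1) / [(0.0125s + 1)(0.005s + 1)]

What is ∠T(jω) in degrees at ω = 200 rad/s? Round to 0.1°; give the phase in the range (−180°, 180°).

At ω = 200 rad/s:
zero (1 + j200·0.1) = 1 + j20 → |·| ≈ 20.025, ∠ ≈ 87.14°
zero (1 + j200·0.025) = 1 + j5 → |·| ≈ 5.099, ∠ ≈ 78.69°
pole (1 + j200·0.0125) = 1 + j2.5 → |·| ≈ 2.6926, ∠ ≈ 68.20°
pole (1 + j200·0.005) = 1 + j1 → |·| ≈ 1.4142, ∠ ≈ 45.00°
∠T = (87.14° + 78.69°) − (68.20° + 45.00°) = 52.63°

52.6°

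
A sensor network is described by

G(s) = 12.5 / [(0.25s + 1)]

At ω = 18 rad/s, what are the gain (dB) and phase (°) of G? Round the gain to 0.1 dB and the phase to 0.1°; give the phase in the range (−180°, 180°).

8.7 dB, -77.5°

At ω = 18 rad/s:
pole (1 + j18·0.25) = 1 + j4.5 → |·| ≈ 4.6098, ∠ ≈ 77.47°
|G| = 12.5 · 1 / (4.6098) ≈ 2.7116
Gain = 20 log₁₀(2.7116) ≈ 8.66 dB
∠G = (0°) − (77.47°) = -77.47°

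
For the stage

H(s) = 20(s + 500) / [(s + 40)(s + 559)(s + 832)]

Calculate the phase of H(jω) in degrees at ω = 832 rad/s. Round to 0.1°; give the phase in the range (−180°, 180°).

At s = jω = j832:
zero (s+500): 500 + j832 → |·| = √(500²+832²) = √942224 ≈ 970.68, ∠ = arctan(832/500) ≈ 59.00°
pole (s+40): 40 + j832 → |·| = √(40²+832²) = √693824 ≈ 832.96, ∠ = arctan(832/40) ≈ 87.25°
pole (s+559): 559 + j832 → |·| = √(559²+832²) = √1004705 ≈ 1002.3, ∠ = arctan(832/559) ≈ 56.10°
pole (s+832): 832 + j832 → |·| = √(832²+832²) = √1384448 ≈ 1176.6, ∠ = arctan(832/832) ≈ 45.00°
∠H = 59.00° − 188.35° = -129.35°

-129.4°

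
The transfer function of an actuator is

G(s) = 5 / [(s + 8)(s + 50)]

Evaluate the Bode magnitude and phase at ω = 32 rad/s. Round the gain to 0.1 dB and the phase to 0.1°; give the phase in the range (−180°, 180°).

-51.9 dB, -108.6°

At s = jω = j32:
pole (s+8): 8 + j32 → |·| = √(8²+32²) = √1088 ≈ 32.985, ∠ = arctan(32/8) ≈ 75.96°
pole (s+50): 50 + j32 → |·| = √(50²+32²) = √3524 ≈ 59.363, ∠ = arctan(32/50) ≈ 32.62°
|G| = 5 / 1958.1 ≈ 0.0025535
Gain = 20 log₁₀(0.0025535) ≈ -51.86 dB
∠G = 0.00° − 108.58° = -108.58°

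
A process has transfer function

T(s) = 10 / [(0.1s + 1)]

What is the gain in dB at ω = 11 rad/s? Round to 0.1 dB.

16.6 dB

At ω = 11 rad/s:
pole (1 + j11·0.1) = 1 + j1.1 → |·| ≈ 1.4866, ∠ ≈ 47.73°
|T| = 10 · 1 / (1.4866) ≈ 6.7268
Gain = 20 log₁₀(6.7268) ≈ 16.56 dB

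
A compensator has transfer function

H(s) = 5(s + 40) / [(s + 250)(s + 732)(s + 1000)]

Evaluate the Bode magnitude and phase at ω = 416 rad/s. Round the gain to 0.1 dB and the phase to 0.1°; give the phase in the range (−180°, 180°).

-106.5 dB, -26.7°

At s = jω = j416:
zero (s+40): 40 + j416 → |·| = √(40²+416²) = √174656 ≈ 417.92, ∠ = arctan(416/40) ≈ 84.51°
pole (s+250): 250 + j416 → |·| = √(250²+416²) = √235556 ≈ 485.34, ∠ = arctan(416/250) ≈ 59.00°
pole (s+732): 732 + j416 → |·| = √(732²+416²) = √708880 ≈ 841.95, ∠ = arctan(416/732) ≈ 29.61°
pole (s+1000): 1000 + j416 → |·| = √(1000²+416²) = √1173056 ≈ 1083.1, ∠ = arctan(416/1000) ≈ 22.59°
|H| = 5 · 417.92 / 4.4259e+08 ≈ 4.7213e-06
Gain = 20 log₁₀(4.7213e-06) ≈ -106.52 dB
∠H = 84.51° − 111.20° = -26.69°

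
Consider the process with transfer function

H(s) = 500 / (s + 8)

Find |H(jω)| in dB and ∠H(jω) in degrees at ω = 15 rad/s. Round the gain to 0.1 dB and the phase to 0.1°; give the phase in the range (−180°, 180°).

Substitute s = j15:
Numerator: 500 = 500 + j0
Denominator: (j15) + 8 = 8 + j15
|N| = √(500² + 0²) ≈ 500, ∠N ≈ 0.00°
|D| = √(8² + 15²) ≈ 17, ∠D ≈ 61.93°
|H| = 500 / 17 ≈ 29.412
Gain = 20 log₁₀(29.412) ≈ 29.37 dB
∠H = 0.00° − 61.93° = -61.93°

29.4 dB, -61.9°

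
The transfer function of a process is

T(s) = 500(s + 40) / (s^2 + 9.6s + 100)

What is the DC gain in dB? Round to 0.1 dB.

46.0 dB

T(0) = 500·40 / 100 = 200
20 log₁₀(200) ≈ 46.02 dB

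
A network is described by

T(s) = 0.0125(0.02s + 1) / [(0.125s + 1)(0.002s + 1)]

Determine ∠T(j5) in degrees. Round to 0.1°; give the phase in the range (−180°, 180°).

-26.9°

At ω = 5 rad/s:
zero (1 + j5·0.02) = 1 + j0.1 → |·| ≈ 1.005, ∠ ≈ 5.71°
pole (1 + j5·0.125) = 1 + j0.625 → |·| ≈ 1.1792, ∠ ≈ 32.01°
pole (1 + j5·0.002) = 1 + j0.01 → |·| ≈ 1, ∠ ≈ 0.57°
∠T = (5.71°) − (32.01° + 0.57°) = -26.87°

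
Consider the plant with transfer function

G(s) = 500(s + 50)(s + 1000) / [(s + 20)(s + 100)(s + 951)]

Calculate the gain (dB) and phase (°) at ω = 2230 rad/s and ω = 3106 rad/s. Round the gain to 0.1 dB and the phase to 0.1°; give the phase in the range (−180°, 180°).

At s = jω = j2230:
zero (s+50): 50 + j2230 → |·| = √(50²+2230²) = √4975400 ≈ 2230.6, ∠ = arctan(2230/50) ≈ 88.72°
zero (s+1000): 1000 + j2230 → |·| = √(1000²+2230²) = √5972900 ≈ 2444, ∠ = arctan(2230/1000) ≈ 65.85°
pole (s+20): 20 + j2230 → |·| = √(20²+2230²) = √4973300 ≈ 2230.1, ∠ = arctan(2230/20) ≈ 89.49°
pole (s+100): 100 + j2230 → |·| = √(100²+2230²) = √4982900 ≈ 2232.2, ∠ = arctan(2230/100) ≈ 87.43°
pole (s+951): 951 + j2230 → |·| = √(951²+2230²) = √5877301 ≈ 2424.3, ∠ = arctan(2230/951) ≈ 66.90°
|G| = 500 · 5.4516e+06 / 1.2068e+10 ≈ 0.22587
Gain = 20 log₁₀(0.22587) ≈ -12.92 dB
∠G = 154.57° − 243.82° = -89.25°

At s = jω = j3106:
zero (s+50): 50 + j3106 → |·| = √(50²+3106²) = √9649736 ≈ 3106.4, ∠ = arctan(3106/50) ≈ 89.08°
zero (s+1000): 1000 + j3106 → |·| = √(1000²+3106²) = √10647236 ≈ 3263, ∠ = arctan(3106/1000) ≈ 72.15°
pole (s+20): 20 + j3106 → |·| = √(20²+3106²) = √9647636 ≈ 3106.1, ∠ = arctan(3106/20) ≈ 89.63°
pole (s+100): 100 + j3106 → |·| = √(100²+3106²) = √9657236 ≈ 3107.6, ∠ = arctan(3106/100) ≈ 88.16°
pole (s+951): 951 + j3106 → |·| = √(951²+3106²) = √10551637 ≈ 3248.3, ∠ = arctan(3106/951) ≈ 72.98°
|G| = 500 · 1.0136e+07 / 3.1354e+10 ≈ 0.16164
Gain = 20 log₁₀(0.16164) ≈ -15.83 dB
∠G = 161.23° − 250.77° = -89.54°

ω = 2230: -12.9 dB, -89.3°; ω = 3106: -15.8 dB, -89.5°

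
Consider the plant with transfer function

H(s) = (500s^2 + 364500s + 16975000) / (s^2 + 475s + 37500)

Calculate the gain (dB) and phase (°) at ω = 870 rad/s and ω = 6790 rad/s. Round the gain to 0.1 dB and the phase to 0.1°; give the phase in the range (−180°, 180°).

ω = 870: 55.3 dB, -11.4°; ω = 6790: 54.0 dB, -2.1°

Substitute s = j870:
Numerator: 500(j870)^2 + 364500(j870) + 16975000 = -361475000 + j317115000
Denominator: (j870)^2 + 475(j870) + 37500 = -719400 + j413250
|N| = √(361475000² + 317115000²) ≈ 4.8086e+08, ∠N ≈ 138.74°
|D| = √(719400² + 413250²) ≈ 8.2965e+05, ∠D ≈ 150.13°
|H| = 4.8086e+08 / 8.2965e+05 ≈ 579.59
Gain = 20 log₁₀(579.59) ≈ 55.26 dB
∠H = 138.74° − 150.13° = -11.39°

Substitute s = j6790:
Numerator: 500(j6790)^2 + 364500(j6790) + 16975000 = -23035075000 + j2474955000
Denominator: (j6790)^2 + 475(j6790) + 37500 = -46066600 + j3225250
|N| = √(23035075000² + 2474955000²) ≈ 2.3168e+10, ∠N ≈ 173.87°
|D| = √(46066600² + 3225250²) ≈ 4.6179e+07, ∠D ≈ 176.00°
|H| = 2.3168e+10 / 4.6179e+07 ≈ 501.7
Gain = 20 log₁₀(501.7) ≈ 54.01 dB
∠H = 173.87° − 176.00° = -2.13°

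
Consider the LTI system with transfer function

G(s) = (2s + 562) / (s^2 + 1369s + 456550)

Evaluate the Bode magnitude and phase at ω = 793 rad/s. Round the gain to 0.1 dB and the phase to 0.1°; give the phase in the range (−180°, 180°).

-56.3 dB, -28.5°

Substitute s = j793:
Numerator: 2(j793) + 562 = 562 + j1586
Denominator: (j793)^2 + 1369(j793) + 456550 = -172299 + j1085617
|N| = √(562² + 1586²) ≈ 1682.6, ∠N ≈ 70.49°
|D| = √(172299² + 1085617²) ≈ 1.0992e+06, ∠D ≈ 99.02°
|G| = 1682.6 / 1.0992e+06 ≈ 0.0015307
Gain = 20 log₁₀(0.0015307) ≈ -56.30 dB
∠G = 70.49° − 99.02° = -28.53°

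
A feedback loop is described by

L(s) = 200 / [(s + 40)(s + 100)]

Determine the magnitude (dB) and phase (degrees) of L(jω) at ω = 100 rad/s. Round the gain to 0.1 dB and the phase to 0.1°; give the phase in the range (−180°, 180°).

At s = jω = j100:
pole (s+40): 40 + j100 → |·| = √(40²+100²) = √11600 ≈ 107.7, ∠ = arctan(100/40) ≈ 68.20°
pole (s+100): 100 + j100 → |·| = √(100²+100²) = √20000 ≈ 141.42, ∠ = arctan(100/100) ≈ 45.00°
|L| = 200 / 15231 ≈ 0.013131
Gain = 20 log₁₀(0.013131) ≈ -37.63 dB
∠L = 0.00° − 113.20° = -113.20°

-37.6 dB, -113.2°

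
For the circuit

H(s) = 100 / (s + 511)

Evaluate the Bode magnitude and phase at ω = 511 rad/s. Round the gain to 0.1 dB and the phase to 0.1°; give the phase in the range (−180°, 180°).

-17.2 dB, -45.0°

At s = jω = j511:
pole (s+511): 511 + j511 → |·| = √(511²+511²) = √522242 ≈ 722.66, ∠ = arctan(511/511) ≈ 45.00°
|H| = 100 / 722.66 ≈ 0.13838
Gain = 20 log₁₀(0.13838) ≈ -17.18 dB
∠H = 0.00° − 45.00° = -45.00°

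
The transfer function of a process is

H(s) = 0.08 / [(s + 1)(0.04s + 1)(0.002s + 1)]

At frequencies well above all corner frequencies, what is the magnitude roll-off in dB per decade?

Each pole contributes −20 dB/decade at high frequency; each zero contributes +20 dB/decade.
Net: 0 zero(s) − 3 pole(s) → -60 dB/decade.

-60 dB/decade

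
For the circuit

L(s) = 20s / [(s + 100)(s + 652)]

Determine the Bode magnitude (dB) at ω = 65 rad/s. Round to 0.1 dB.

At s = jω = j65:
zero at origin: s = j65 → |·| = 65, ∠ = 90.00°
pole (s+100): 100 + j65 → |·| = √(100²+65²) = √14225 ≈ 119.27, ∠ = arctan(65/100) ≈ 33.02°
pole (s+652): 652 + j65 → |·| = √(652²+65²) = √429329 ≈ 655.23, ∠ = arctan(65/652) ≈ 5.69°
|L| = 20 · 65 / 78149 ≈ 0.016635
Gain = 20 log₁₀(0.016635) ≈ -35.58 dB

-35.6 dB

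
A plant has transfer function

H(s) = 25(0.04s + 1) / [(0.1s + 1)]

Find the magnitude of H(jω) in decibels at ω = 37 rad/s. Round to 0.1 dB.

21.3 dB

At ω = 37 rad/s:
zero (1 + j37·0.04) = 1 + j1.48 → |·| ≈ 1.7862, ∠ ≈ 55.95°
pole (1 + j37·0.1) = 1 + j3.7 → |·| ≈ 3.8328, ∠ ≈ 74.88°
|H| = 25 · 1.7862 / (3.8328) ≈ 11.651
Gain = 20 log₁₀(11.651) ≈ 21.33 dB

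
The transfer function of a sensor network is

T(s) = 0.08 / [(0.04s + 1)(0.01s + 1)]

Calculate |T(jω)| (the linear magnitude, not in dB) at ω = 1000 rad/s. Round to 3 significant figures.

At ω = 1000 rad/s:
pole (1 + j1000·0.04) = 1 + j40 → |·| ≈ 40.012, ∠ ≈ 88.57°
pole (1 + j1000·0.01) = 1 + j10 → |·| ≈ 10.05, ∠ ≈ 84.29°
|T| = 0.08 · 1 / (40.012 · 10.05) ≈ 0.00019895

0.000199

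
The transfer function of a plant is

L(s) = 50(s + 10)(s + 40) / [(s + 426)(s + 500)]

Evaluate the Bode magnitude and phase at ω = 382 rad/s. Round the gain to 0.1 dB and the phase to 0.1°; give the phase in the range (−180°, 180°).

26.2 dB, 93.3°

At s = jω = j382:
zero (s+10): 10 + j382 → |·| = √(10²+382²) = √146024 ≈ 382.13, ∠ = arctan(382/10) ≈ 88.50°
zero (s+40): 40 + j382 → |·| = √(40²+382²) = √147524 ≈ 384.09, ∠ = arctan(382/40) ≈ 84.02°
pole (s+426): 426 + j382 → |·| = √(426²+382²) = √327400 ≈ 572.19, ∠ = arctan(382/426) ≈ 41.88°
pole (s+500): 500 + j382 → |·| = √(500²+382²) = √395924 ≈ 629.22, ∠ = arctan(382/500) ≈ 37.38°
|L| = 50 · 1.4677e+05 / 3.6003e+05 ≈ 20.383
Gain = 20 log₁₀(20.383) ≈ 26.19 dB
∠L = 172.52° − 79.26° = 93.26°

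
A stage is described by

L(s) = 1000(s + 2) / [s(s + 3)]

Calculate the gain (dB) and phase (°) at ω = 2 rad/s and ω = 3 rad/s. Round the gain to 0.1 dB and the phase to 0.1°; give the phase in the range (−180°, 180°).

ω = 2: 51.9 dB, -78.7°; ω = 3: 49.0 dB, -78.7°

At s = jω = j2:
zero (s+2): 2 + j2 → |·| = √(2²+2²) = √8 ≈ 2.8284, ∠ = arctan(2/2) ≈ 45.00°
pole (s+3): 3 + j2 → |·| = √(3²+2²) = √13 ≈ 3.6056, ∠ = arctan(2/3) ≈ 33.69°
pole at origin: |s| = 2, ∠ = 90.00° (in denominator)
|L| = 1000 · 2.8284 / 7.2112 ≈ 392.22
Gain = 20 log₁₀(392.22) ≈ 51.87 dB
∠L = 45.00° − 123.69° = -78.69°

At s = jω = j3:
zero (s+2): 2 + j3 → |·| = √(2²+3²) = √13 ≈ 3.6056, ∠ = arctan(3/2) ≈ 56.31°
pole (s+3): 3 + j3 → |·| = √(3²+3²) = √18 ≈ 4.2426, ∠ = arctan(3/3) ≈ 45.00°
pole at origin: |s| = 3, ∠ = 90.00° (in denominator)
|L| = 1000 · 3.6056 / 12.728 ≈ 283.28
Gain = 20 log₁₀(283.28) ≈ 49.04 dB
∠L = 56.31° − 135.00° = -78.69°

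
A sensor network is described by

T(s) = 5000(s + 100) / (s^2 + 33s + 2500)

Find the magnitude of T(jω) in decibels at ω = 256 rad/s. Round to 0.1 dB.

26.7 dB

At s = jω = j256:
zero (s+100): 100 + j256 → |·| = √(100²+256²) = √75536 ≈ 274.84, ∠ = arctan(256/100) ≈ 68.66°
quadratic: (j256)² + 33·j256 + 2500 = -63036 + j8448 → |·| ≈ 63600, ∠ ≈ 172.37°
|T| = 5000 · 274.84 / 63600 ≈ 21.607
Gain = 20 log₁₀(21.607) ≈ 26.69 dB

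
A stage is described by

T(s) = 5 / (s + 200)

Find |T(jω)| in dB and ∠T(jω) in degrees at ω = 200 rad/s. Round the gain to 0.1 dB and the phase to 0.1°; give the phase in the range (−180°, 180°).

At s = jω = j200:
pole (s+200): 200 + j200 → |·| = √(200²+200²) = √80000 ≈ 282.84, ∠ = arctan(200/200) ≈ 45.00°
|T| = 5 / 282.84 ≈ 0.017678
Gain = 20 log₁₀(0.017678) ≈ -35.05 dB
∠T = 0.00° − 45.00° = -45.00°

-35.1 dB, -45.0°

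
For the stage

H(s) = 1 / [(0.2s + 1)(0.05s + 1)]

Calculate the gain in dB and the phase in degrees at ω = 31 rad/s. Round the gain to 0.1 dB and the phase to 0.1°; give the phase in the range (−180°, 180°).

At ω = 31 rad/s:
pole (1 + j31·0.2) = 1 + j6.2 → |·| ≈ 6.2801, ∠ ≈ 80.84°
pole (1 + j31·0.05) = 1 + j1.55 → |·| ≈ 1.8446, ∠ ≈ 57.17°
|H| = 1 · 1 / (6.2801 · 1.8446) ≈ 0.086324
Gain = 20 log₁₀(0.086324) ≈ -21.28 dB
∠H = (0°) − (80.84° + 57.17°) = -138.01°

-21.3 dB, -138.0°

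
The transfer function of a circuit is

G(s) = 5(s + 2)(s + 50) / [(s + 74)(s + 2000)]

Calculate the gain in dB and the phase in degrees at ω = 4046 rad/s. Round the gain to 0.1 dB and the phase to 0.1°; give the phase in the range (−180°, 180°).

At s = jω = j4046:
zero (s+2): 2 + j4046 → |·| = √(2²+4046²) = √16370120 ≈ 4046, ∠ = arctan(4046/2) ≈ 89.97°
zero (s+50): 50 + j4046 → |·| = √(50²+4046²) = √16372616 ≈ 4046.3, ∠ = arctan(4046/50) ≈ 89.29°
pole (s+74): 74 + j4046 → |·| = √(74²+4046²) = √16375592 ≈ 4046.7, ∠ = arctan(4046/74) ≈ 88.95°
pole (s+2000): 2000 + j4046 → |·| = √(2000²+4046²) = √20370116 ≈ 4513.3, ∠ = arctan(4046/2000) ≈ 63.70°
|G| = 5 · 1.6371e+07 / 1.8264e+07 ≈ 4.4818
Gain = 20 log₁₀(4.4818) ≈ 13.03 dB
∠G = 179.26° − 152.65° = 26.61°

13.0 dB, 26.6°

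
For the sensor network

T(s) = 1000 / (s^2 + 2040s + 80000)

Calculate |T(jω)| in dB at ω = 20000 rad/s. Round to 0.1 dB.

Substitute s = j20000:
Numerator: 1000 = 1000 + j0
Denominator: (j20000)^2 + 2040(j20000) + 80000 = -399920000 + j40800000
|N| = √(1000² + 0²) ≈ 1000, ∠N ≈ 0.00°
|D| = √(399920000² + 40800000²) ≈ 4.02e+08, ∠D ≈ 174.17°
|T| = 1000 / 4.02e+08 ≈ 2.4876e-06
Gain = 20 log₁₀(2.4876e-06) ≈ -112.08 dB

-112.1 dB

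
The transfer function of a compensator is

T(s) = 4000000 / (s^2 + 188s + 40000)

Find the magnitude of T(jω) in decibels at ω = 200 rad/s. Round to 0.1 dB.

At s = jω = j200:
quadratic: (j200)² + 188·j200 + 40000 = 0 + j37600 → |·| ≈ 37600, ∠ ≈ 90.00°
|T| = 4000000 / 37600 ≈ 106.38
Gain = 20 log₁₀(106.38) ≈ 40.54 dB

40.5 dB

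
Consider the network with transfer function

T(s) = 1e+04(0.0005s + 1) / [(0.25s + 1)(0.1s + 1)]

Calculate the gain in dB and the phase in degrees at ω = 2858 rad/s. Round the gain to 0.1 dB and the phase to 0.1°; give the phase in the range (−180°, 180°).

At ω = 2858 rad/s:
zero (1 + j2858·0.0005) = 1 + j1.429 → |·| ≈ 1.7441, ∠ ≈ 55.02°
pole (1 + j2858·0.25) = 1 + j714.5 → |·| ≈ 714.5, ∠ ≈ 89.92°
pole (1 + j2858·0.1) = 1 + j285.8 → |·| ≈ 285.8, ∠ ≈ 89.80°
|T| = 1e+04 · 1.7441 / (714.5 · 285.8) ≈ 0.08541
Gain = 20 log₁₀(0.08541) ≈ -21.37 dB
∠T = (55.02°) − (89.92° + 89.80°) = -124.70°

-21.4 dB, -124.7°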